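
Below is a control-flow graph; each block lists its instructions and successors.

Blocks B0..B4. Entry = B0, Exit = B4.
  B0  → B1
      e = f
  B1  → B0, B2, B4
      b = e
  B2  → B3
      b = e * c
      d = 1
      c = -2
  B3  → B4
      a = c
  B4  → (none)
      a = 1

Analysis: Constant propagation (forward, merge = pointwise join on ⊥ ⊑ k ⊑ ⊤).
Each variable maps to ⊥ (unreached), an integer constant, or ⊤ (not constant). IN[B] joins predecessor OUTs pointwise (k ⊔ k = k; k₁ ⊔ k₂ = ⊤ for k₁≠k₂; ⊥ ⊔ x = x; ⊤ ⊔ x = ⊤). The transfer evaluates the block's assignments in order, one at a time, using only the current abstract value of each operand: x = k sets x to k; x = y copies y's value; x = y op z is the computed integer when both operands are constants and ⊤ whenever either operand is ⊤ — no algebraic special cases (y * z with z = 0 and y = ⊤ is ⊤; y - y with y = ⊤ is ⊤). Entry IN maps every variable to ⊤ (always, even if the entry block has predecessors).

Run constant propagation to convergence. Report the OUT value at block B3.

Answer: {a: -2, b: ⊤, c: -2, d: 1, e: ⊤, f: ⊤}

Derivation:
Fixpoint table:
  B0:   IN=(all ⊤)   OUT=(all ⊤)
  B1:   IN=(all ⊤)   OUT=(all ⊤)
  B2:   IN=(all ⊤)   OUT={c:-2, d:1; rest ⊤}
  B3:   IN={c:-2, d:1; rest ⊤}   OUT={a:-2, c:-2, d:1; rest ⊤}
  B4:   IN=(all ⊤)   OUT={a:1; rest ⊤}

Merge at B3: IN[B3] = OUT[B2] = {a: ⊤, b: ⊤, c: -2, d: 1, e: ⊤, f: ⊤}
Applying B3's transfer function to that IN value gives OUT[B3] (row B3 above).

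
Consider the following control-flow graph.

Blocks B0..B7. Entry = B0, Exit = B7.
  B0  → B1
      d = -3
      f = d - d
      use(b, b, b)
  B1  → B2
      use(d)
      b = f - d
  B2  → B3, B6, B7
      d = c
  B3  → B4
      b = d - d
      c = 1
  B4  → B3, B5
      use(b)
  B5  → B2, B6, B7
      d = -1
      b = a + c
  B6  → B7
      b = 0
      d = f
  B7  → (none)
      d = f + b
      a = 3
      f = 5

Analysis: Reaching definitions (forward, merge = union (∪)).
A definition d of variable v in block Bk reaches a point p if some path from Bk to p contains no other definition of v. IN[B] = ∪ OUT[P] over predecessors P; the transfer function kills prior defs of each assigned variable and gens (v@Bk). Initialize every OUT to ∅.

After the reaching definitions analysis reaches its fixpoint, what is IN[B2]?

Fixpoint table:
  B0:   IN={}   OUT={d@B0, f@B0}
  B1:   IN={d@B0, f@B0}   OUT={b@B1, d@B0, f@B0}
  B2:   IN={b@B1, b@B5, c@B3, d@B0, d@B5, f@B0}   OUT={b@B1, b@B5, c@B3, d@B2, f@B0}
  B3:   IN={b@B1, b@B3, b@B5, c@B3, d@B2, f@B0}   OUT={b@B3, c@B3, d@B2, f@B0}
  B4:   IN={b@B3, c@B3, d@B2, f@B0}   OUT={b@B3, c@B3, d@B2, f@B0}
  B5:   IN={b@B3, c@B3, d@B2, f@B0}   OUT={b@B5, c@B3, d@B5, f@B0}
  B6:   IN={b@B1, b@B5, c@B3, d@B2, d@B5, f@B0}   OUT={b@B6, c@B3, d@B6, f@B0}
  B7:   IN={b@B1, b@B5, b@B6, c@B3, d@B2, d@B5, d@B6, f@B0}   OUT={a@B7, b@B1, b@B5, b@B6, c@B3, d@B7, f@B7}

Merge at B2: IN[B2] = OUT[B1] ⊔ OUT[B5] = {b@B1, b@B5, c@B3, d@B0, d@B5, f@B0}

Answer: {b@B1, b@B5, c@B3, d@B0, d@B5, f@B0}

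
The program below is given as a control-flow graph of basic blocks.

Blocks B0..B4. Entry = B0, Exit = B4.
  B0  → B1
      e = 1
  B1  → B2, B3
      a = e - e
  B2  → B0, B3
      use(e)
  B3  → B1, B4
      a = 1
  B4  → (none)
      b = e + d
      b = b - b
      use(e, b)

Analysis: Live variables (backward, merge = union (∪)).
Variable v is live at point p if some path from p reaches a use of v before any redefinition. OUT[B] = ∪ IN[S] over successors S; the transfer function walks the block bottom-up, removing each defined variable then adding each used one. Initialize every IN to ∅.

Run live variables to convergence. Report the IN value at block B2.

Fixpoint table:
  B0:  IN={d}  OUT={d, e}
  B1:  IN={d, e}  OUT={d, e}
  B2:  IN={d, e}  OUT={d, e}
  B3:  IN={d, e}  OUT={d, e}
  B4:  IN={d, e}  OUT={}

Merge at B2: OUT[B2] = IN[B0] ⊔ IN[B3] = {d, e}
Applying B2's transfer function to that OUT value gives IN[B2] (row B2 above).

Answer: {d, e}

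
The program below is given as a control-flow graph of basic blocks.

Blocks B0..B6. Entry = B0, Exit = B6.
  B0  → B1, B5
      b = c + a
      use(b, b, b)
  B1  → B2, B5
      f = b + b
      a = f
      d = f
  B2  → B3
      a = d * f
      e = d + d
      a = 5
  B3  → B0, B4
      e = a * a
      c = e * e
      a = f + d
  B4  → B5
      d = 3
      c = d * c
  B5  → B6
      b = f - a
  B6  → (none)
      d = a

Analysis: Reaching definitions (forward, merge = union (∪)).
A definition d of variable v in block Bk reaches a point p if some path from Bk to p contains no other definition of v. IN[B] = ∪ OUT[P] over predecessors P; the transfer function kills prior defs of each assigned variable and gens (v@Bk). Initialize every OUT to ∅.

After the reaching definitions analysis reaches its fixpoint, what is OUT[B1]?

Answer: {a@B1, b@B0, c@B3, d@B1, e@B3, f@B1}

Derivation:
Fixpoint table:
  B0: | IN={a@B3, b@B0, c@B3, d@B1, e@B3, f@B1} | OUT={a@B3, b@B0, c@B3, d@B1, e@B3, f@B1}
  B1: | IN={a@B3, b@B0, c@B3, d@B1, e@B3, f@B1} | OUT={a@B1, b@B0, c@B3, d@B1, e@B3, f@B1}
  B2: | IN={a@B1, b@B0, c@B3, d@B1, e@B3, f@B1} | OUT={a@B2, b@B0, c@B3, d@B1, e@B2, f@B1}
  B3: | IN={a@B2, b@B0, c@B3, d@B1, e@B2, f@B1} | OUT={a@B3, b@B0, c@B3, d@B1, e@B3, f@B1}
  B4: | IN={a@B3, b@B0, c@B3, d@B1, e@B3, f@B1} | OUT={a@B3, b@B0, c@B4, d@B4, e@B3, f@B1}
  B5: | IN={a@B1, a@B3, b@B0, c@B3, c@B4, d@B1, d@B4, e@B3, f@B1} | OUT={a@B1, a@B3, b@B5, c@B3, c@B4, d@B1, d@B4, e@B3, f@B1}
  B6: | IN={a@B1, a@B3, b@B5, c@B3, c@B4, d@B1, d@B4, e@B3, f@B1} | OUT={a@B1, a@B3, b@B5, c@B3, c@B4, d@B6, e@B3, f@B1}

Merge at B1: IN[B1] = OUT[B0] = {a@B3, b@B0, c@B3, d@B1, e@B3, f@B1}
Applying B1's transfer function to that IN value gives OUT[B1] (row B1 above).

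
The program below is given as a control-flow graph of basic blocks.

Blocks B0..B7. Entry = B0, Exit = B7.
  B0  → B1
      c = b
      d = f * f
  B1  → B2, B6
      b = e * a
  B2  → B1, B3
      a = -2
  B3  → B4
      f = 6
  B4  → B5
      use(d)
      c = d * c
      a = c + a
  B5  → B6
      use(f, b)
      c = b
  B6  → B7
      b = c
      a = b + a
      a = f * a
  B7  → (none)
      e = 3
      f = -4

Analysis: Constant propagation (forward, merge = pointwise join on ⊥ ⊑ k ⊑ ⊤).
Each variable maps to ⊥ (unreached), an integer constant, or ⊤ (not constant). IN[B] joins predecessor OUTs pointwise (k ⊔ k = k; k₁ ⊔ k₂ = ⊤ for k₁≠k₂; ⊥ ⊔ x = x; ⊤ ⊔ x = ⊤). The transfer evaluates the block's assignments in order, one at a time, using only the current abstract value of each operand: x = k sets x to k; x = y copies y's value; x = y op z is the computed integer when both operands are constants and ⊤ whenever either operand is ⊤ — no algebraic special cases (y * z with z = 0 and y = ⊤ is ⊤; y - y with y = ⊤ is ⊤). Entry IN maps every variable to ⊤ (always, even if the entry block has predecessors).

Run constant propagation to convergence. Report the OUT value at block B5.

Per-block solution:
  B0:   IN=(all ⊤)   OUT=(all ⊤)
  B1:   IN=(all ⊤)   OUT=(all ⊤)
  B2:   IN=(all ⊤)   OUT={a:-2; rest ⊤}
  B3:   IN={a:-2; rest ⊤}   OUT={a:-2, f:6; rest ⊤}
  B4:   IN={a:-2, f:6; rest ⊤}   OUT={f:6; rest ⊤}
  B5:   IN={f:6; rest ⊤}   OUT={f:6; rest ⊤}
  B6:   IN=(all ⊤)   OUT=(all ⊤)
  B7:   IN=(all ⊤)   OUT={e:3, f:-4; rest ⊤}

Merge at B5: IN[B5] = OUT[B4] = {a: ⊤, b: ⊤, c: ⊤, d: ⊤, e: ⊤, f: 6}
Applying B5's transfer function to that IN value gives OUT[B5] (row B5 above).

Answer: {a: ⊤, b: ⊤, c: ⊤, d: ⊤, e: ⊤, f: 6}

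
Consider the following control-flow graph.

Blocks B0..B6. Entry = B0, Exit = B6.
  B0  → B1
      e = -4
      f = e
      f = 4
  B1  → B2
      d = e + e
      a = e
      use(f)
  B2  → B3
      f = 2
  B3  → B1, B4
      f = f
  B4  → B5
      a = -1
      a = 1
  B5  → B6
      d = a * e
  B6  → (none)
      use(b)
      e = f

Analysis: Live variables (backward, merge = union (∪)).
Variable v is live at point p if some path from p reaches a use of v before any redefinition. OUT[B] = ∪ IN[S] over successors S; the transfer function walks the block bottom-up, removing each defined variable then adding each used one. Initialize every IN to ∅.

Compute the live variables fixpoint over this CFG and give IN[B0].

Answer: {b}

Derivation:
Per-block solution:
  B0:  IN={b}  OUT={b, e, f}
  B1:  IN={b, e, f}  OUT={b, e}
  B2:  IN={b, e}  OUT={b, e, f}
  B3:  IN={b, e, f}  OUT={b, e, f}
  B4:  IN={b, e, f}  OUT={a, b, e, f}
  B5:  IN={a, b, e, f}  OUT={b, f}
  B6:  IN={b, f}  OUT={}

Merge at B0: OUT[B0] = IN[B1] = {b, e, f}
Applying B0's transfer function to that OUT value gives IN[B0] (row B0 above).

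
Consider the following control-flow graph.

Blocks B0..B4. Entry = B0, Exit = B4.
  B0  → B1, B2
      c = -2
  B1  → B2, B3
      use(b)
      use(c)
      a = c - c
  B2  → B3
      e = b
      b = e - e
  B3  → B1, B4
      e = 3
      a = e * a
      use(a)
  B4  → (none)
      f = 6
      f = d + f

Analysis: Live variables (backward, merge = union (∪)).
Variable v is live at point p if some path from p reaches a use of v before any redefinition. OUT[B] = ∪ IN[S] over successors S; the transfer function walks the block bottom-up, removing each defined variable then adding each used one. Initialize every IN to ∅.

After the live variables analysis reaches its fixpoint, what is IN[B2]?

Converged values:
  B0:   IN={a, b, d}   OUT={a, b, c, d}
  B1:   IN={b, c, d}   OUT={a, b, c, d}
  B2:   IN={a, b, c, d}   OUT={a, b, c, d}
  B3:   IN={a, b, c, d}   OUT={b, c, d}
  B4:   IN={d}   OUT={}

Merge at B2: OUT[B2] = IN[B3] = {a, b, c, d}
Applying B2's transfer function to that OUT value gives IN[B2] (row B2 above).

Answer: {a, b, c, d}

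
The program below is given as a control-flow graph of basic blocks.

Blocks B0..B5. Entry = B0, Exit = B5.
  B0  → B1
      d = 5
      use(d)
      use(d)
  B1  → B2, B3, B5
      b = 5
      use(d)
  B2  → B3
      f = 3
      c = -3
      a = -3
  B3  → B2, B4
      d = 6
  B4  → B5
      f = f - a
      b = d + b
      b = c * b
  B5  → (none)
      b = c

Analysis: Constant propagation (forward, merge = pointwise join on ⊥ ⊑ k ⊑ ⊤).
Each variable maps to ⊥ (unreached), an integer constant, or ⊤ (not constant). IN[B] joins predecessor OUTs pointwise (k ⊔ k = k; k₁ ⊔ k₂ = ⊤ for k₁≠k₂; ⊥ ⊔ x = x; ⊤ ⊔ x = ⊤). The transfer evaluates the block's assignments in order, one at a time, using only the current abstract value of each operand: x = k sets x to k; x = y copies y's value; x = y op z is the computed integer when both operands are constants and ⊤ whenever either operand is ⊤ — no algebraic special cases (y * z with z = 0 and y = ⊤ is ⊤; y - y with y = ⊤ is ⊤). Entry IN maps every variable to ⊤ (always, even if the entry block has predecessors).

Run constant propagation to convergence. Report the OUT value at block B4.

Fixpoint table:
  B0: | IN=(all ⊤) | OUT={d:5; rest ⊤}
  B1: | IN={d:5; rest ⊤} | OUT={b:5, d:5; rest ⊤}
  B2: | IN={b:5; rest ⊤} | OUT={a:-3, b:5, c:-3, f:3; rest ⊤}
  B3: | IN={b:5; rest ⊤} | OUT={b:5, d:6; rest ⊤}
  B4: | IN={b:5, d:6; rest ⊤} | OUT={d:6; rest ⊤}
  B5: | IN=(all ⊤) | OUT=(all ⊤)

Merge at B4: IN[B4] = OUT[B3] = {a: ⊤, b: 5, c: ⊤, d: 6, e: ⊤, f: ⊤}
Applying B4's transfer function to that IN value gives OUT[B4] (row B4 above).

Answer: {a: ⊤, b: ⊤, c: ⊤, d: 6, e: ⊤, f: ⊤}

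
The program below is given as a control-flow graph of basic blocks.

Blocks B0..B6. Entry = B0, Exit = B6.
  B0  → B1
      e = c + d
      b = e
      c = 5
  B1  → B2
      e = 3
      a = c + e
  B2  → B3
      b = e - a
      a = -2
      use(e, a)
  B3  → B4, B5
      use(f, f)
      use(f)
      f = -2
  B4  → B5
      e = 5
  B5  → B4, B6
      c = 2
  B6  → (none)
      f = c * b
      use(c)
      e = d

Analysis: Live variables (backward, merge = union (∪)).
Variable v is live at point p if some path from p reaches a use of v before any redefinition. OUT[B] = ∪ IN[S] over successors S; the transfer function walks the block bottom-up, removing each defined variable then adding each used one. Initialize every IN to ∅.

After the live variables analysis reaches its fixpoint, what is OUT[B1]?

Per-block solution:
  B0: | IN={c, d, f} | OUT={c, d, f}
  B1: | IN={c, d, f} | OUT={a, d, e, f}
  B2: | IN={a, d, e, f} | OUT={b, d, f}
  B3: | IN={b, d, f} | OUT={b, d}
  B4: | IN={b, d} | OUT={b, d}
  B5: | IN={b, d} | OUT={b, c, d}
  B6: | IN={b, c, d} | OUT={}

Merge at B1: OUT[B1] = IN[B2] = {a, d, e, f}

Answer: {a, d, e, f}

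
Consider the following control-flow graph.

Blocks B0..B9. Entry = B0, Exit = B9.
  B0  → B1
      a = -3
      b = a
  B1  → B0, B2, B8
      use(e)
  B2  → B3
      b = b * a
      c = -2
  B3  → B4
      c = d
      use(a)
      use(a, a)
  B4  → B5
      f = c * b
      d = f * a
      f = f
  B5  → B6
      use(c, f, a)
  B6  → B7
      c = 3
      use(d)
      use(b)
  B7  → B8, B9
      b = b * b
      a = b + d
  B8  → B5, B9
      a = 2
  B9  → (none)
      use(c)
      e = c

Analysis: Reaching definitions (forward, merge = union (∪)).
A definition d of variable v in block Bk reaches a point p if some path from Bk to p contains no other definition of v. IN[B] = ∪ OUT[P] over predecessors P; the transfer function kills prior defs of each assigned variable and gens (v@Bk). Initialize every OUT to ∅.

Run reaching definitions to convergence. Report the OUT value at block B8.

Answer: {a@B8, b@B0, b@B7, c@B6, d@B4, f@B4}

Working:
Per-block solution:
  B0:  IN={a@B0, b@B0}  OUT={a@B0, b@B0}
  B1:  IN={a@B0, b@B0}  OUT={a@B0, b@B0}
  B2:  IN={a@B0, b@B0}  OUT={a@B0, b@B2, c@B2}
  B3:  IN={a@B0, b@B2, c@B2}  OUT={a@B0, b@B2, c@B3}
  B4:  IN={a@B0, b@B2, c@B3}  OUT={a@B0, b@B2, c@B3, d@B4, f@B4}
  B5:  IN={a@B0, a@B8, b@B0, b@B2, b@B7, c@B3, c@B6, d@B4, f@B4}  OUT={a@B0, a@B8, b@B0, b@B2, b@B7, c@B3, c@B6, d@B4, f@B4}
  B6:  IN={a@B0, a@B8, b@B0, b@B2, b@B7, c@B3, c@B6, d@B4, f@B4}  OUT={a@B0, a@B8, b@B0, b@B2, b@B7, c@B6, d@B4, f@B4}
  B7:  IN={a@B0, a@B8, b@B0, b@B2, b@B7, c@B6, d@B4, f@B4}  OUT={a@B7, b@B7, c@B6, d@B4, f@B4}
  B8:  IN={a@B0, a@B7, b@B0, b@B7, c@B6, d@B4, f@B4}  OUT={a@B8, b@B0, b@B7, c@B6, d@B4, f@B4}
  B9:  IN={a@B7, a@B8, b@B0, b@B7, c@B6, d@B4, f@B4}  OUT={a@B7, a@B8, b@B0, b@B7, c@B6, d@B4, e@B9, f@B4}

Merge at B8: IN[B8] = OUT[B1] ⊔ OUT[B7] = {a@B0, a@B7, b@B0, b@B7, c@B6, d@B4, f@B4}
Applying B8's transfer function to that IN value gives OUT[B8] (row B8 above).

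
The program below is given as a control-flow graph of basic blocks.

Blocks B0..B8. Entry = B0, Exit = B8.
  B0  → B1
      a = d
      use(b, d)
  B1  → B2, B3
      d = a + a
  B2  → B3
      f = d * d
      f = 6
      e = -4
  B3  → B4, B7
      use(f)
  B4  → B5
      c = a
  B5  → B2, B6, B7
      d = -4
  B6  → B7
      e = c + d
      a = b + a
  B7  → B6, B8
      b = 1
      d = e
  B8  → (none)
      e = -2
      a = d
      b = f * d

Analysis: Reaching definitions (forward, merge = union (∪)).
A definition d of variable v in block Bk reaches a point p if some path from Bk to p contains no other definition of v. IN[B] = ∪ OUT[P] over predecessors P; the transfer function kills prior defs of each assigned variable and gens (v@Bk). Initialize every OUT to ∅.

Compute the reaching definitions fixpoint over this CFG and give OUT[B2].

Converged values:
  B0:  IN={}  OUT={a@B0}
  B1:  IN={a@B0}  OUT={a@B0, d@B1}
  B2:  IN={a@B0, c@B4, d@B1, d@B5, e@B2, f@B2}  OUT={a@B0, c@B4, d@B1, d@B5, e@B2, f@B2}
  B3:  IN={a@B0, c@B4, d@B1, d@B5, e@B2, f@B2}  OUT={a@B0, c@B4, d@B1, d@B5, e@B2, f@B2}
  B4:  IN={a@B0, c@B4, d@B1, d@B5, e@B2, f@B2}  OUT={a@B0, c@B4, d@B1, d@B5, e@B2, f@B2}
  B5:  IN={a@B0, c@B4, d@B1, d@B5, e@B2, f@B2}  OUT={a@B0, c@B4, d@B5, e@B2, f@B2}
  B6:  IN={a@B0, a@B6, b@B7, c@B4, d@B5, d@B7, e@B2, e@B6, f@B2}  OUT={a@B6, b@B7, c@B4, d@B5, d@B7, e@B6, f@B2}
  B7:  IN={a@B0, a@B6, b@B7, c@B4, d@B1, d@B5, d@B7, e@B2, e@B6, f@B2}  OUT={a@B0, a@B6, b@B7, c@B4, d@B7, e@B2, e@B6, f@B2}
  B8:  IN={a@B0, a@B6, b@B7, c@B4, d@B7, e@B2, e@B6, f@B2}  OUT={a@B8, b@B8, c@B4, d@B7, e@B8, f@B2}

Merge at B2: IN[B2] = OUT[B1] ⊔ OUT[B5] = {a@B0, c@B4, d@B1, d@B5, e@B2, f@B2}
Applying B2's transfer function to that IN value gives OUT[B2] (row B2 above).

Answer: {a@B0, c@B4, d@B1, d@B5, e@B2, f@B2}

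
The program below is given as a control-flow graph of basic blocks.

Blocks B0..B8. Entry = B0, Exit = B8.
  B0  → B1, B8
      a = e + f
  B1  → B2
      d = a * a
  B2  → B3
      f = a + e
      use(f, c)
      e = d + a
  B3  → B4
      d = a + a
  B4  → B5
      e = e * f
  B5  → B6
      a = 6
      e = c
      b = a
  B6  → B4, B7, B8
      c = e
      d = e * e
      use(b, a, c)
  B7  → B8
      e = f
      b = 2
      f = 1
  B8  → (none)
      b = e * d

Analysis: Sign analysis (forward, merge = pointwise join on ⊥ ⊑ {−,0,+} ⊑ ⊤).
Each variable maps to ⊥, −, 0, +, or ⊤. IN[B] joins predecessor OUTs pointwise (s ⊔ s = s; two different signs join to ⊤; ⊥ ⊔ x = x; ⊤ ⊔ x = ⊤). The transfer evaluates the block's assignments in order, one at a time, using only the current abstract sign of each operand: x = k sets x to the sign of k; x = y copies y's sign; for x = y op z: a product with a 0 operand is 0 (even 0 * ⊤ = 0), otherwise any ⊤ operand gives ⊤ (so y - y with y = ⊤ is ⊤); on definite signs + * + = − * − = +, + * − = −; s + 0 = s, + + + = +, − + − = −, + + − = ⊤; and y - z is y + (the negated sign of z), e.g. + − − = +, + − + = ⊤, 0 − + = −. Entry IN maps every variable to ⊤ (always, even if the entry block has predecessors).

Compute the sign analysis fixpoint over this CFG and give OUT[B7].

Answer: {a: +, b: +, c: ⊤, d: ⊤, e: ⊤, f: +}

Working:
Per-block solution:
  B0:  IN=(all ⊤)  OUT=(all ⊤)
  B1:  IN=(all ⊤)  OUT=(all ⊤)
  B2:  IN=(all ⊤)  OUT=(all ⊤)
  B3:  IN=(all ⊤)  OUT=(all ⊤)
  B4:  IN=(all ⊤)  OUT=(all ⊤)
  B5:  IN=(all ⊤)  OUT={a:+, b:+; rest ⊤}
  B6:  IN={a:+, b:+; rest ⊤}  OUT={a:+, b:+; rest ⊤}
  B7:  IN={a:+, b:+; rest ⊤}  OUT={a:+, b:+, f:+; rest ⊤}
  B8:  IN=(all ⊤)  OUT=(all ⊤)

Merge at B7: IN[B7] = OUT[B6] = {a: +, b: +, c: ⊤, d: ⊤, e: ⊤, f: ⊤}
Applying B7's transfer function to that IN value gives OUT[B7] (row B7 above).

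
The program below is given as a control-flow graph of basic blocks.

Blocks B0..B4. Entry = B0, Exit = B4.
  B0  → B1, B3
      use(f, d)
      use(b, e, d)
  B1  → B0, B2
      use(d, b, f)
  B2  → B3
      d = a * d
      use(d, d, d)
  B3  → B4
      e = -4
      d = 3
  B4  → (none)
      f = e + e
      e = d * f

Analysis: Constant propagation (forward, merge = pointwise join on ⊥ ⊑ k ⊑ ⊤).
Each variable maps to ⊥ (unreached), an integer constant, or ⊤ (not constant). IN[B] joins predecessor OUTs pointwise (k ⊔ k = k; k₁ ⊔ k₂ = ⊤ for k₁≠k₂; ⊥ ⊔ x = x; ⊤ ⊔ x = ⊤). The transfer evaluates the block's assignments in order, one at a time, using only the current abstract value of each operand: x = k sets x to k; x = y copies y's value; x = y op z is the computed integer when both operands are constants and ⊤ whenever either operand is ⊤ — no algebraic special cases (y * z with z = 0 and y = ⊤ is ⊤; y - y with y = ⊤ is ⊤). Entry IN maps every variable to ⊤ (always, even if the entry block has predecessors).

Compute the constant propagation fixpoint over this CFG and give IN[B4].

Answer: {a: ⊤, b: ⊤, c: ⊤, d: 3, e: -4, f: ⊤}

Trace:
Fixpoint table:
  B0: | IN=(all ⊤) | OUT=(all ⊤)
  B1: | IN=(all ⊤) | OUT=(all ⊤)
  B2: | IN=(all ⊤) | OUT=(all ⊤)
  B3: | IN=(all ⊤) | OUT={d:3, e:-4; rest ⊤}
  B4: | IN={d:3, e:-4; rest ⊤} | OUT={d:3, e:-24, f:-8; rest ⊤}

Merge at B4: IN[B4] = OUT[B3] = {a: ⊤, b: ⊤, c: ⊤, d: 3, e: -4, f: ⊤}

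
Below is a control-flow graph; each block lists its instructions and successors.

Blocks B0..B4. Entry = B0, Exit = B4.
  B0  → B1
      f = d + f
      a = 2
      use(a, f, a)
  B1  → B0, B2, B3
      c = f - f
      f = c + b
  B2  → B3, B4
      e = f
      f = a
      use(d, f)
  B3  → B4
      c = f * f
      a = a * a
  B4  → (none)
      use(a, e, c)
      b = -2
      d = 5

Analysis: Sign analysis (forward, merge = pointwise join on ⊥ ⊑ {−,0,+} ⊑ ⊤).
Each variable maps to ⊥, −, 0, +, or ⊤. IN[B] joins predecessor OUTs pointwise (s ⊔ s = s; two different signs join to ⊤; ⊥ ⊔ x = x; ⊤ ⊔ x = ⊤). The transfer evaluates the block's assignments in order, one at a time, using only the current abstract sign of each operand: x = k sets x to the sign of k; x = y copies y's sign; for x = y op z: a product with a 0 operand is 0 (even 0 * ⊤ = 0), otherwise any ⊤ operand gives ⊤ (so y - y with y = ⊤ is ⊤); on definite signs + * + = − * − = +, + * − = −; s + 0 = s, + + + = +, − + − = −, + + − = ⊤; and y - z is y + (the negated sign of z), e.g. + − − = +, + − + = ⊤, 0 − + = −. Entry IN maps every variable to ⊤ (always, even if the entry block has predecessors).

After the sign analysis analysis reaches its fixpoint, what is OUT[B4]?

Answer: {a: +, b: -, c: ⊤, d: +, e: ⊤, f: ⊤}

Trace:
Fixpoint table:
  B0:   IN=(all ⊤)   OUT={a:+; rest ⊤}
  B1:   IN={a:+; rest ⊤}   OUT={a:+; rest ⊤}
  B2:   IN={a:+; rest ⊤}   OUT={a:+, f:+; rest ⊤}
  B3:   IN={a:+; rest ⊤}   OUT={a:+; rest ⊤}
  B4:   IN={a:+; rest ⊤}   OUT={a:+, b:-, d:+; rest ⊤}

Merge at B4: IN[B4] = OUT[B2] ⊔ OUT[B3] = {a: +, b: ⊤, c: ⊤, d: ⊤, e: ⊤, f: ⊤}
Applying B4's transfer function to that IN value gives OUT[B4] (row B4 above).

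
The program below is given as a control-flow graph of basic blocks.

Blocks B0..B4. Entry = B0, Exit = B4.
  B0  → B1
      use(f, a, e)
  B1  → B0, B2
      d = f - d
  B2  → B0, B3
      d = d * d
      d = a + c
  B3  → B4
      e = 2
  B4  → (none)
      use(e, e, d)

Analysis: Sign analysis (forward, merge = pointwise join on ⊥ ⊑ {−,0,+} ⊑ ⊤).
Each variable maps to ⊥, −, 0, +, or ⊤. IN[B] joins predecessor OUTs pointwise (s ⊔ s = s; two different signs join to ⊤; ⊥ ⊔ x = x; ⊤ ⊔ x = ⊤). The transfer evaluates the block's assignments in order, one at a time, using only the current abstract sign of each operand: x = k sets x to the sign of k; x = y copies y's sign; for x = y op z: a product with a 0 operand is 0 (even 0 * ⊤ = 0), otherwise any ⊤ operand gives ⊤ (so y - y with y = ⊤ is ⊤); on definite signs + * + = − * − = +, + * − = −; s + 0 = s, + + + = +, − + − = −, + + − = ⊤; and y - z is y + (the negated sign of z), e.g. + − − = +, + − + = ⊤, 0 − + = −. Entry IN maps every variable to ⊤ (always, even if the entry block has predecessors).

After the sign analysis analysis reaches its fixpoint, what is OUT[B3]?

Fixpoint table:
  B0:  IN=(all ⊤)  OUT=(all ⊤)
  B1:  IN=(all ⊤)  OUT=(all ⊤)
  B2:  IN=(all ⊤)  OUT=(all ⊤)
  B3:  IN=(all ⊤)  OUT={e:+; rest ⊤}
  B4:  IN={e:+; rest ⊤}  OUT={e:+; rest ⊤}

Merge at B3: IN[B3] = OUT[B2] = {a: ⊤, b: ⊤, c: ⊤, d: ⊤, e: ⊤, f: ⊤}
Applying B3's transfer function to that IN value gives OUT[B3] (row B3 above).

Answer: {a: ⊤, b: ⊤, c: ⊤, d: ⊤, e: +, f: ⊤}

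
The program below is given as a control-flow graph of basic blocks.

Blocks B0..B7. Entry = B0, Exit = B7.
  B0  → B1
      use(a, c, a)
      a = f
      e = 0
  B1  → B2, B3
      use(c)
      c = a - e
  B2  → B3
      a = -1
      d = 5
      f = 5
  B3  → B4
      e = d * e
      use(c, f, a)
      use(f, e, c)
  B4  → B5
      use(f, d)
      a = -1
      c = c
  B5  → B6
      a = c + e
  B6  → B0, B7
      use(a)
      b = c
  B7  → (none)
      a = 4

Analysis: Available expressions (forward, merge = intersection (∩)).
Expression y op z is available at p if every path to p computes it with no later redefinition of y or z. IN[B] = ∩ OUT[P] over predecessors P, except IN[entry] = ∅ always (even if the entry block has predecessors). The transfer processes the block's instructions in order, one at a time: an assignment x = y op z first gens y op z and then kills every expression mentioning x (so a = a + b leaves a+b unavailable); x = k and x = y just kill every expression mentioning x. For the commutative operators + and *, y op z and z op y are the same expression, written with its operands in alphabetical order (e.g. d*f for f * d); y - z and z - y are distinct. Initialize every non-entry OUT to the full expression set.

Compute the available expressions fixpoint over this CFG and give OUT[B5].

Answer: {c+e}

Working:
Fixpoint table:
  B0:   IN={}   OUT={}
  B1:   IN={}   OUT={a-e}
  B2:   IN={a-e}   OUT={}
  B3:   IN={}   OUT={}
  B4:   IN={}   OUT={}
  B5:   IN={}   OUT={c+e}
  B6:   IN={c+e}   OUT={c+e}
  B7:   IN={c+e}   OUT={c+e}

Merge at B5: IN[B5] = OUT[B4] = {}
Applying B5's transfer function to that IN value gives OUT[B5] (row B5 above).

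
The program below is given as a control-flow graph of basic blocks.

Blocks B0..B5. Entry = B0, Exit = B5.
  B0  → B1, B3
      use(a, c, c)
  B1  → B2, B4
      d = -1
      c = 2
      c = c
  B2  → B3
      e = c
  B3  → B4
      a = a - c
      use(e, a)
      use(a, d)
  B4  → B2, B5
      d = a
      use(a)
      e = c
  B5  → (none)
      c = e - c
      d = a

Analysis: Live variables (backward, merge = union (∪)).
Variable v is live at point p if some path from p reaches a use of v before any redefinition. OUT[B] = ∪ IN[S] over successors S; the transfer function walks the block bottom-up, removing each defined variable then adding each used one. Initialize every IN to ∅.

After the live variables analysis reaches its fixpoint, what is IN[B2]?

Answer: {a, c, d}

Trace:
Converged values:
  B0: | IN={a, c, d, e} | OUT={a, c, d, e}
  B1: | IN={a} | OUT={a, c, d}
  B2: | IN={a, c, d} | OUT={a, c, d, e}
  B3: | IN={a, c, d, e} | OUT={a, c}
  B4: | IN={a, c} | OUT={a, c, d, e}
  B5: | IN={a, c, e} | OUT={}

Merge at B2: OUT[B2] = IN[B3] = {a, c, d, e}
Applying B2's transfer function to that OUT value gives IN[B2] (row B2 above).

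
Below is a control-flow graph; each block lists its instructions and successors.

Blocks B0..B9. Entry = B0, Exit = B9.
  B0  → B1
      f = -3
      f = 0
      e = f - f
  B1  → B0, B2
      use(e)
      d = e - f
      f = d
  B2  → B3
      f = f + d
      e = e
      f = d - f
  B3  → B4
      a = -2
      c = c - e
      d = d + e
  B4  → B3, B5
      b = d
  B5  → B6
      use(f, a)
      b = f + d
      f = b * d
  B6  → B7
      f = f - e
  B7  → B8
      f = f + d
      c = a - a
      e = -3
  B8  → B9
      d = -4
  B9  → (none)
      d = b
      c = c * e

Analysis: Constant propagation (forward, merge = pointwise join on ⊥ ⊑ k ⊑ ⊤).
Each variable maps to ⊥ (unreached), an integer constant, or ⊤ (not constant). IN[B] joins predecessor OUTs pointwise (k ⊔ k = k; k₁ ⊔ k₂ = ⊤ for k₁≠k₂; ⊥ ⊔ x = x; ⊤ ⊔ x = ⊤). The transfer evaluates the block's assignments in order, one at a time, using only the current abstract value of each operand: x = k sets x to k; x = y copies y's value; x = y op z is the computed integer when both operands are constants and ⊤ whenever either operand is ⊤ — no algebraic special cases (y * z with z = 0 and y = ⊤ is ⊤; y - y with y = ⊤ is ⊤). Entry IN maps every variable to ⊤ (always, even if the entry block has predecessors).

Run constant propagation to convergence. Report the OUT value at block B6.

Answer: {a: -2, b: 0, c: ⊤, d: 0, e: 0, f: 0}

Trace:
Converged values:
  B0:  IN=(all ⊤)  OUT={e:0, f:0; rest ⊤}
  B1:  IN={e:0, f:0; rest ⊤}  OUT={d:0, e:0, f:0; rest ⊤}
  B2:  IN={d:0, e:0, f:0; rest ⊤}  OUT={d:0, e:0, f:0; rest ⊤}
  B3:  IN={d:0, e:0, f:0; rest ⊤}  OUT={a:-2, d:0, e:0, f:0; rest ⊤}
  B4:  IN={a:-2, d:0, e:0, f:0; rest ⊤}  OUT={a:-2, b:0, d:0, e:0, f:0; rest ⊤}
  B5:  IN={a:-2, b:0, d:0, e:0, f:0; rest ⊤}  OUT={a:-2, b:0, d:0, e:0, f:0; rest ⊤}
  B6:  IN={a:-2, b:0, d:0, e:0, f:0; rest ⊤}  OUT={a:-2, b:0, d:0, e:0, f:0; rest ⊤}
  B7:  IN={a:-2, b:0, d:0, e:0, f:0; rest ⊤}  OUT={a:-2, b:0, c:0, d:0, e:-3, f:0; rest ⊤}
  B8:  IN={a:-2, b:0, c:0, d:0, e:-3, f:0; rest ⊤}  OUT={a:-2, b:0, c:0, d:-4, e:-3, f:0; rest ⊤}
  B9:  IN={a:-2, b:0, c:0, d:-4, e:-3, f:0; rest ⊤}  OUT={a:-2, b:0, c:0, d:0, e:-3, f:0; rest ⊤}

Merge at B6: IN[B6] = OUT[B5] = {a: -2, b: 0, c: ⊤, d: 0, e: 0, f: 0}
Applying B6's transfer function to that IN value gives OUT[B6] (row B6 above).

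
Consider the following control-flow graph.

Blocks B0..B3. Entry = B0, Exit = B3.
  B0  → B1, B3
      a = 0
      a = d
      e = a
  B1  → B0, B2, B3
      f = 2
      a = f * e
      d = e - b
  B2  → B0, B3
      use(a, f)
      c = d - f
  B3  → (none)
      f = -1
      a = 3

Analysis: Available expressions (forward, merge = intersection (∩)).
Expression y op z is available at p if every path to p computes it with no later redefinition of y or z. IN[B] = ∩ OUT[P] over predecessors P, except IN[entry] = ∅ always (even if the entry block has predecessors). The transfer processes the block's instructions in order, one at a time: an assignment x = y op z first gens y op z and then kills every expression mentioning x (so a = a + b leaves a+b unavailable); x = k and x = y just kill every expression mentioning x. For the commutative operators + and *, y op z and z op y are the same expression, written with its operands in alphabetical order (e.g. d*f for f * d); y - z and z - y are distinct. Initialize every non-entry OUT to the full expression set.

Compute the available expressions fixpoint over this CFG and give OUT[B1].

Answer: {e*f, e-b}

Working:
Per-block solution:
  B0: | IN={} | OUT={}
  B1: | IN={} | OUT={e*f, e-b}
  B2: | IN={e*f, e-b} | OUT={d-f, e*f, e-b}
  B3: | IN={} | OUT={}

Merge at B1: IN[B1] = OUT[B0] = {}
Applying B1's transfer function to that IN value gives OUT[B1] (row B1 above).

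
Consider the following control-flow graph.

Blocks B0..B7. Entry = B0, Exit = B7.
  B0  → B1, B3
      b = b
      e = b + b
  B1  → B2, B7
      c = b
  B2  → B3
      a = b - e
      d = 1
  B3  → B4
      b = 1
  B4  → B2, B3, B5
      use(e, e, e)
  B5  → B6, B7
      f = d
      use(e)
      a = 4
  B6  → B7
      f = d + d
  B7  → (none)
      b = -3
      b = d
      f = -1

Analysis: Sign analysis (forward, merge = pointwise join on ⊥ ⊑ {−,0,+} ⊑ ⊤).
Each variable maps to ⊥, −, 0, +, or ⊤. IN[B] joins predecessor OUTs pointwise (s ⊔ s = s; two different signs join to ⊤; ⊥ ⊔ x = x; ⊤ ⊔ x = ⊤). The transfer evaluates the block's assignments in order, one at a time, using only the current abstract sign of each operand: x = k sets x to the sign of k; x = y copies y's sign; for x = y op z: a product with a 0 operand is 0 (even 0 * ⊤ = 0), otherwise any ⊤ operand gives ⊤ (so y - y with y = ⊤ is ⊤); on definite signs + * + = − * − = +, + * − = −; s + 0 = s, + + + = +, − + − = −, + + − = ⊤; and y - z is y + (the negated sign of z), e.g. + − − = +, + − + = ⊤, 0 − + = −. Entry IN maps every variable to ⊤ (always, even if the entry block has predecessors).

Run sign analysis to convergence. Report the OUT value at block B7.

Answer: {a: ⊤, b: ⊤, c: ⊤, d: ⊤, e: ⊤, f: -}

Derivation:
Converged values:
  B0:   IN=(all ⊤)   OUT=(all ⊤)
  B1:   IN=(all ⊤)   OUT=(all ⊤)
  B2:   IN=(all ⊤)   OUT={d:+; rest ⊤}
  B3:   IN=(all ⊤)   OUT={b:+; rest ⊤}
  B4:   IN={b:+; rest ⊤}   OUT={b:+; rest ⊤}
  B5:   IN={b:+; rest ⊤}   OUT={a:+, b:+; rest ⊤}
  B6:   IN={a:+, b:+; rest ⊤}   OUT={a:+, b:+; rest ⊤}
  B7:   IN=(all ⊤)   OUT={f:-; rest ⊤}

Merge at B7: IN[B7] = OUT[B1] ⊔ OUT[B5] ⊔ OUT[B6] = {a: ⊤, b: ⊤, c: ⊤, d: ⊤, e: ⊤, f: ⊤}
Applying B7's transfer function to that IN value gives OUT[B7] (row B7 above).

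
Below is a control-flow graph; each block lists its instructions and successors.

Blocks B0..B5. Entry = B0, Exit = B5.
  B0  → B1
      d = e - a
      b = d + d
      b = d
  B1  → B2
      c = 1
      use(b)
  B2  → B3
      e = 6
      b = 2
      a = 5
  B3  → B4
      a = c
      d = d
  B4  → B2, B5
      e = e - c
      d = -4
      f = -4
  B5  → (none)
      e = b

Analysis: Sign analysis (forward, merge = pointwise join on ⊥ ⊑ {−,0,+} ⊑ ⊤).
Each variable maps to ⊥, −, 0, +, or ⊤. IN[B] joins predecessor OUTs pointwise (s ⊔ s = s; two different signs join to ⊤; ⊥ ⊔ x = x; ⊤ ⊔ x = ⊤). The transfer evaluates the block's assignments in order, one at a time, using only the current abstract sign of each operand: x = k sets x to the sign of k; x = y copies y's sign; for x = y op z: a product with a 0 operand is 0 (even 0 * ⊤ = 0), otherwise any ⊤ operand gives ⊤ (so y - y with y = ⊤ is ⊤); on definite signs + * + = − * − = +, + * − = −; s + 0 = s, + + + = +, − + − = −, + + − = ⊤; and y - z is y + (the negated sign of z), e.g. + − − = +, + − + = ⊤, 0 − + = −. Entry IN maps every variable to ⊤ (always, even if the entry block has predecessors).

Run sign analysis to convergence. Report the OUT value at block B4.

Answer: {a: +, b: +, c: +, d: -, e: ⊤, f: -}

Trace:
Per-block solution:
  B0:   IN=(all ⊤)   OUT=(all ⊤)
  B1:   IN=(all ⊤)   OUT={c:+; rest ⊤}
  B2:   IN={c:+; rest ⊤}   OUT={a:+, b:+, c:+, e:+; rest ⊤}
  B3:   IN={a:+, b:+, c:+, e:+; rest ⊤}   OUT={a:+, b:+, c:+, e:+; rest ⊤}
  B4:   IN={a:+, b:+, c:+, e:+; rest ⊤}   OUT={a:+, b:+, c:+, d:-, f:-; rest ⊤}
  B5:   IN={a:+, b:+, c:+, d:-, f:-; rest ⊤}   OUT={a:+, b:+, c:+, d:-, e:+, f:-; rest ⊤}

Merge at B4: IN[B4] = OUT[B3] = {a: +, b: +, c: +, d: ⊤, e: +, f: ⊤}
Applying B4's transfer function to that IN value gives OUT[B4] (row B4 above).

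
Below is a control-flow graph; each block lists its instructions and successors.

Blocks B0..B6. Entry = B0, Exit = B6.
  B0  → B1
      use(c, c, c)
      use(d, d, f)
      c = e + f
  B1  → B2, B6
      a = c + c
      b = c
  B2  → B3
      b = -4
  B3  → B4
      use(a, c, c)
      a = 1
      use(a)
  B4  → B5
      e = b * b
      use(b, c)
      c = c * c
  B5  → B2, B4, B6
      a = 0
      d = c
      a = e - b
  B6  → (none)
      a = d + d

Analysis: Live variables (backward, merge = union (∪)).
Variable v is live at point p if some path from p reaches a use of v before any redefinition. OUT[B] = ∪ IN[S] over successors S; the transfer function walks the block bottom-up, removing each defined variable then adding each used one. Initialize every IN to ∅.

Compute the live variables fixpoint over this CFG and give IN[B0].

Converged values:
  B0:  IN={c, d, e, f}  OUT={c, d}
  B1:  IN={c, d}  OUT={a, c, d}
  B2:  IN={a, c}  OUT={a, b, c}
  B3:  IN={a, b, c}  OUT={b, c}
  B4:  IN={b, c}  OUT={b, c, e}
  B5:  IN={b, c, e}  OUT={a, b, c, d}
  B6:  IN={d}  OUT={}

Merge at B0: OUT[B0] = IN[B1] = {c, d}
Applying B0's transfer function to that OUT value gives IN[B0] (row B0 above).

Answer: {c, d, e, f}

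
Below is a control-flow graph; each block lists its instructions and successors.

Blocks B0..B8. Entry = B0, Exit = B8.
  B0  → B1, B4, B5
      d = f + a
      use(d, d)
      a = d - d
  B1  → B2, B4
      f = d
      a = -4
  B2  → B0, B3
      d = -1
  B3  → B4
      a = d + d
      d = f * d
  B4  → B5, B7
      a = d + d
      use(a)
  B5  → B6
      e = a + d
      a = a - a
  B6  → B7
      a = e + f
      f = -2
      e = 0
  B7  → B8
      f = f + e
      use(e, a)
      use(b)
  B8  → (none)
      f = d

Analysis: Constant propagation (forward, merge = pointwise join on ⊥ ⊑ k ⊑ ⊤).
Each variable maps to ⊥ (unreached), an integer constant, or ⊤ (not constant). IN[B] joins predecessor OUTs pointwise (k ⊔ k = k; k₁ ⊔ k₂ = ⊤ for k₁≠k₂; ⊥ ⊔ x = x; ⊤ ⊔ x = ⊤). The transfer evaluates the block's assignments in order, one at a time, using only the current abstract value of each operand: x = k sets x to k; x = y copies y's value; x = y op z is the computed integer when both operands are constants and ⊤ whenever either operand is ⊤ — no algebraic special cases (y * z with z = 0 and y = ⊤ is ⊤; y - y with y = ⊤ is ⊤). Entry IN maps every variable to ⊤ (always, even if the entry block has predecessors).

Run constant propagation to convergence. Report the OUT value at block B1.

Answer: {a: -4, b: ⊤, c: ⊤, d: ⊤, e: ⊤, f: ⊤}

Trace:
Converged values:
  B0:   IN=(all ⊤)   OUT=(all ⊤)
  B1:   IN=(all ⊤)   OUT={a:-4; rest ⊤}
  B2:   IN={a:-4; rest ⊤}   OUT={a:-4, d:-1; rest ⊤}
  B3:   IN={a:-4, d:-1; rest ⊤}   OUT={a:-2; rest ⊤}
  B4:   IN=(all ⊤)   OUT=(all ⊤)
  B5:   IN=(all ⊤)   OUT=(all ⊤)
  B6:   IN=(all ⊤)   OUT={e:0, f:-2; rest ⊤}
  B7:   IN=(all ⊤)   OUT=(all ⊤)
  B8:   IN=(all ⊤)   OUT=(all ⊤)

Merge at B1: IN[B1] = OUT[B0] = {a: ⊤, b: ⊤, c: ⊤, d: ⊤, e: ⊤, f: ⊤}
Applying B1's transfer function to that IN value gives OUT[B1] (row B1 above).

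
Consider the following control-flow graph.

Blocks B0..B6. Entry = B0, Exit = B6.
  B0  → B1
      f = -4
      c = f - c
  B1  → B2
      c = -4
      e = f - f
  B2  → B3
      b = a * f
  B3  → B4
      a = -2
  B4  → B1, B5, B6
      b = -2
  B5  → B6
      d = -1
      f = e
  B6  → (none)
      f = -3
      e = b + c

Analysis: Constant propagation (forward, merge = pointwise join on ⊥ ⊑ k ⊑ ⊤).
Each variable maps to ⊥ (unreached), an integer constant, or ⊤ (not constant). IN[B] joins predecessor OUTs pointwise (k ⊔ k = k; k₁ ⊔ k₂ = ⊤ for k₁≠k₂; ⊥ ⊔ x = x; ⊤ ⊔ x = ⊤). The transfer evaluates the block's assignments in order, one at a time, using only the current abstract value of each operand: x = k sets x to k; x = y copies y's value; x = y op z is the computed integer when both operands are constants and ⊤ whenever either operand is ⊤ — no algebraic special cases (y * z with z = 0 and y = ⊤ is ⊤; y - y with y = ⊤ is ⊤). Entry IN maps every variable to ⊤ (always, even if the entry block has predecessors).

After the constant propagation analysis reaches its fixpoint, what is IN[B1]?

Fixpoint table:
  B0:  IN=(all ⊤)  OUT={f:-4; rest ⊤}
  B1:  IN={f:-4; rest ⊤}  OUT={c:-4, e:0, f:-4; rest ⊤}
  B2:  IN={c:-4, e:0, f:-4; rest ⊤}  OUT={c:-4, e:0, f:-4; rest ⊤}
  B3:  IN={c:-4, e:0, f:-4; rest ⊤}  OUT={a:-2, c:-4, e:0, f:-4; rest ⊤}
  B4:  IN={a:-2, c:-4, e:0, f:-4; rest ⊤}  OUT={a:-2, b:-2, c:-4, e:0, f:-4; rest ⊤}
  B5:  IN={a:-2, b:-2, c:-4, e:0, f:-4; rest ⊤}  OUT={a:-2, b:-2, c:-4, d:-1, e:0, f:0; rest ⊤}
  B6:  IN={a:-2, b:-2, c:-4, e:0; rest ⊤}  OUT={a:-2, b:-2, c:-4, e:-6, f:-3; rest ⊤}

Merge at B1: IN[B1] = OUT[B0] ⊔ OUT[B4] = {a: ⊤, b: ⊤, c: ⊤, d: ⊤, e: ⊤, f: -4}

Answer: {a: ⊤, b: ⊤, c: ⊤, d: ⊤, e: ⊤, f: -4}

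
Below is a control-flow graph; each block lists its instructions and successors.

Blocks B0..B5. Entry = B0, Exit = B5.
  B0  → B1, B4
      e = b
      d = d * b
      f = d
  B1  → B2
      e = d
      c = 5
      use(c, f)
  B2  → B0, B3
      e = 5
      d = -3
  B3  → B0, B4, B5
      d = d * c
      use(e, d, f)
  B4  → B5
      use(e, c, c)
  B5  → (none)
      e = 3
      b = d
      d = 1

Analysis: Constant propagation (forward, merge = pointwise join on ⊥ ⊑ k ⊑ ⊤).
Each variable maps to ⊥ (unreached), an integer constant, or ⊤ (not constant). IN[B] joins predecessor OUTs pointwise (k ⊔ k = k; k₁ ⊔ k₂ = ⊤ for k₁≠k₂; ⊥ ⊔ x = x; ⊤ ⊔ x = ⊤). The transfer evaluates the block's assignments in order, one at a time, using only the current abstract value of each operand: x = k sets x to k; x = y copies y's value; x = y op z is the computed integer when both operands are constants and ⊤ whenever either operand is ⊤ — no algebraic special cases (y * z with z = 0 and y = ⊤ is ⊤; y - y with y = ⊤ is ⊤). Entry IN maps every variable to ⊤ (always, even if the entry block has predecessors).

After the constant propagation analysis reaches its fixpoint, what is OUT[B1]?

Answer: {a: ⊤, b: ⊤, c: 5, d: ⊤, e: ⊤, f: ⊤}

Working:
Converged values:
  B0: | IN=(all ⊤) | OUT=(all ⊤)
  B1: | IN=(all ⊤) | OUT={c:5; rest ⊤}
  B2: | IN={c:5; rest ⊤} | OUT={c:5, d:-3, e:5; rest ⊤}
  B3: | IN={c:5, d:-3, e:5; rest ⊤} | OUT={c:5, d:-15, e:5; rest ⊤}
  B4: | IN=(all ⊤) | OUT=(all ⊤)
  B5: | IN=(all ⊤) | OUT={d:1, e:3; rest ⊤}

Merge at B1: IN[B1] = OUT[B0] = {a: ⊤, b: ⊤, c: ⊤, d: ⊤, e: ⊤, f: ⊤}
Applying B1's transfer function to that IN value gives OUT[B1] (row B1 above).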